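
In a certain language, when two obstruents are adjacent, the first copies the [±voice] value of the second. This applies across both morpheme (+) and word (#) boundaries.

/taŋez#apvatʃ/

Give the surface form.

/p/ before /v/ (voiced) → [b]

[taŋez#abvatʃ]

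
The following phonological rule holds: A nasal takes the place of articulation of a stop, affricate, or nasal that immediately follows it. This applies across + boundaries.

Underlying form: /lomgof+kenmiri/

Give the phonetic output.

[loŋgof+kemmiri]

/m/ before /g/ (velar) → [ŋ]
/n/ before /m/ (labial) → [m]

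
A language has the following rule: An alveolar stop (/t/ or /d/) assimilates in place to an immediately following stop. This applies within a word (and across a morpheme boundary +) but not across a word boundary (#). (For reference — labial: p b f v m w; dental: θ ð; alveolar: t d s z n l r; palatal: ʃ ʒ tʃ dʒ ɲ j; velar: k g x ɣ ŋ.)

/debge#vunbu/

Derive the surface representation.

[debge#vunbu]

no segment meets the rule's conditions; no change.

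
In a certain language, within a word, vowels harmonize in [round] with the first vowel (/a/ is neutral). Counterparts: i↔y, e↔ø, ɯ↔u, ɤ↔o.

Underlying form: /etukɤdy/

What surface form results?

[etɯkɤdi]

/u/ harmonizes with /e/ ([-round]) → [ɯ]
/y/ harmonizes with /e/ ([-round]) → [i]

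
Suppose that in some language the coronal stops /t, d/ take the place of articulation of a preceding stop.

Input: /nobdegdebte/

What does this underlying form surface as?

/d/ after /b/ (labial) → [b]
/d/ after /g/ (velar) → [g]
/t/ after /b/ (labial) → [p]

[nobbeggebpe]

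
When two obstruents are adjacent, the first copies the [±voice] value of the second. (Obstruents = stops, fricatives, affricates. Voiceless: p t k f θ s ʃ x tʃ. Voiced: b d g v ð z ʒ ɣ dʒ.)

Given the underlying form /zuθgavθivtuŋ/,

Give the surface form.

/θ/ before /g/ (voiced) → [ð]
/v/ before /θ/ (voiceless) → [f]
/v/ before /t/ (voiceless) → [f]

[zuðgafθiftuŋ]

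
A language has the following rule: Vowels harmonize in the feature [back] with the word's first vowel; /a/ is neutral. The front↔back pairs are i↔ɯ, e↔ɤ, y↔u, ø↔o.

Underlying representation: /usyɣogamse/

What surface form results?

/y/ harmonizes with /u/ ([+back]) → [u]
/e/ harmonizes with /u/ ([+back]) → [ɤ]

[usuɣogamsɤ]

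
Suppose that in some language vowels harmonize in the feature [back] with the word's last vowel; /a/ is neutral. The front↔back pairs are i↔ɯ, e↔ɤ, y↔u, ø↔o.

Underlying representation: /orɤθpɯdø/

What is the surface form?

/o/ harmonizes with /ø/ ([-back]) → [ø]
/ɤ/ harmonizes with /ø/ ([-back]) → [e]
/ɯ/ harmonizes with /ø/ ([-back]) → [i]

[øreθpidø]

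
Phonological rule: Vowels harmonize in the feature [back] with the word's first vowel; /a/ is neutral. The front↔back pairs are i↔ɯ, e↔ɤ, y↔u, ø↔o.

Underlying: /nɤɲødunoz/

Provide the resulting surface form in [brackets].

/ø/ harmonizes with /ɤ/ ([+back]) → [o]

[nɤɲodunoz]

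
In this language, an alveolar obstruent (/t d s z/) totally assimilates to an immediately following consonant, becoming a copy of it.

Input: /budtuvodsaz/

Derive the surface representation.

[buttuvossaz]

/d/ before /t/ → [t] (total assimilation)
/d/ before /s/ → [s] (total assimilation)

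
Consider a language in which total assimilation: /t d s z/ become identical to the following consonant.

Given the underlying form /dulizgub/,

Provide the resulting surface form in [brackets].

[duliggub]

/z/ before /g/ → [g] (total assimilation)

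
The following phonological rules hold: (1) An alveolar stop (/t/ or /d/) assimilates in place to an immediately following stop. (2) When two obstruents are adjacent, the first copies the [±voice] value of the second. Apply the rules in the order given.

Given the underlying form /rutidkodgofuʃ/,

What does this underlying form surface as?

[rutikkoggofuʃ]

Rule 1: /d/ before /k/ (velar) → [g]
Rule 1: /d/ before /g/ (velar) → [g]
After rule 1: rutigkoggofuʃ
Rule 2: /g/ before /k/ (voiceless) → [k]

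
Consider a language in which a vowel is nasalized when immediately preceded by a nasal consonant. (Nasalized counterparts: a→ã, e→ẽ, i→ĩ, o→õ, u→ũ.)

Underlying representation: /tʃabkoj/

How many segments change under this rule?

0

No segment meets the rule's conditions.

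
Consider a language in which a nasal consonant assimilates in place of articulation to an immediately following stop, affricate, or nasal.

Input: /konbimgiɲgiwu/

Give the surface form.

/n/ before /b/ (labial) → [m]
/m/ before /g/ (velar) → [ŋ]
/ɲ/ before /g/ (velar) → [ŋ]

[kombiŋgiŋgiwu]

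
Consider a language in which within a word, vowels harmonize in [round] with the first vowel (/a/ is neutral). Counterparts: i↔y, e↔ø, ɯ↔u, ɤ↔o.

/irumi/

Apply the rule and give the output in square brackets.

[irɯmi]

/u/ harmonizes with /i/ ([-round]) → [ɯ]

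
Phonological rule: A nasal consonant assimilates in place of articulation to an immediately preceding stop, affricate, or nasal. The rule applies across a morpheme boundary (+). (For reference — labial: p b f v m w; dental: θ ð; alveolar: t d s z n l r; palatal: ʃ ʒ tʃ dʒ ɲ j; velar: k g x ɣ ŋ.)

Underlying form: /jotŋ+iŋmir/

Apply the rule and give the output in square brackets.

[jotn+iŋŋir]

/ŋ/ after /t/ (alveolar) → [n]
/m/ after /ŋ/ (velar) → [ŋ]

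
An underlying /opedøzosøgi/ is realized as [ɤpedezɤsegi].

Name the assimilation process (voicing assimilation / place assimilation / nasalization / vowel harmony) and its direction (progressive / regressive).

vowel harmony, regressive

/o/→[ɤ] /ø/→[e] /o/→[ɤ] /ø/→[e].
Vowels agree with the last vowel, so the harmony is regressive.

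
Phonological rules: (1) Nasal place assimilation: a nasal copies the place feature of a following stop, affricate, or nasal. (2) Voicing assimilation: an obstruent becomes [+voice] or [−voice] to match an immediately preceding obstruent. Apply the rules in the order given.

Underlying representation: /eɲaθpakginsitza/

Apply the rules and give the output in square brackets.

Rule 1: no segment meets the rule's conditions; no change.
After rule 1: eɲaθpakginsitza
Rule 2: /g/ after /k/ (voiceless) → [k]
Rule 2: /z/ after /t/ (voiceless) → [s]

[eɲaθpakkinsitsa]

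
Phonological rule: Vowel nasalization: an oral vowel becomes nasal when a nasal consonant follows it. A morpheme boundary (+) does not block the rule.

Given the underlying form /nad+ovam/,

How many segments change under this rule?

1

/a/ before nasal /m/ → [ã]
1 segment changes.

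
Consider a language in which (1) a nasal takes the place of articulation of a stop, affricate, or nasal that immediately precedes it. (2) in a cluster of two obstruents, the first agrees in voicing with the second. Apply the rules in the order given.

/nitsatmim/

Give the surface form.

Rule 1: /m/ after /t/ (alveolar) → [n]
After rule 1: nitsatnim
Rule 2: no segment meets the rule's conditions; no change.

[nitsatnim]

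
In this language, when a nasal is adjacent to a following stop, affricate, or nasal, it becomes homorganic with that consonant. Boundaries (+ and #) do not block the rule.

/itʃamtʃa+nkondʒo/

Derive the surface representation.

/m/ before /tʃ/ (palatal) → [ɲ]
/n/ before /k/ (velar) → [ŋ]
/n/ before /dʒ/ (palatal) → [ɲ]

[itʃaɲtʃa+ŋkoɲdʒo]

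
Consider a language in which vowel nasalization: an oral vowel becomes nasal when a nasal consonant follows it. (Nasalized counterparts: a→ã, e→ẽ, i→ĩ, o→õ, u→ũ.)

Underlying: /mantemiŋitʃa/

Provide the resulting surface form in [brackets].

/a/ before nasal /n/ → [ã]
/e/ before nasal /m/ → [ẽ]
/i/ before nasal /ŋ/ → [ĩ]

[mãntẽmĩŋitʃa]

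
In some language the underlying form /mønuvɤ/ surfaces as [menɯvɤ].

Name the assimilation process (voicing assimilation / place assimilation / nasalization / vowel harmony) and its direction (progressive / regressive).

/ø/→[e] /u/→[ɯ].
Vowels agree with the last vowel, so the harmony is regressive.

vowel harmony, regressive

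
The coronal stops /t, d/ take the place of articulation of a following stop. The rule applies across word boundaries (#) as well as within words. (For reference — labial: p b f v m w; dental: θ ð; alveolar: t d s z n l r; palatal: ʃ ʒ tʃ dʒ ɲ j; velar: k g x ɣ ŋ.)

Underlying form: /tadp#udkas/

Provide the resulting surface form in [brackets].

/d/ before /p/ (labial) → [b]
/d/ before /k/ (velar) → [g]

[tabp#ugkas]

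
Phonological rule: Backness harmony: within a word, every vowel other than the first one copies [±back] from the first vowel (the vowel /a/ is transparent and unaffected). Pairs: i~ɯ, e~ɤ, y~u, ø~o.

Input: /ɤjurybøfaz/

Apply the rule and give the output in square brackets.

/y/ harmonizes with /ɤ/ ([+back]) → [u]
/ø/ harmonizes with /ɤ/ ([+back]) → [o]

[ɤjurubofaz]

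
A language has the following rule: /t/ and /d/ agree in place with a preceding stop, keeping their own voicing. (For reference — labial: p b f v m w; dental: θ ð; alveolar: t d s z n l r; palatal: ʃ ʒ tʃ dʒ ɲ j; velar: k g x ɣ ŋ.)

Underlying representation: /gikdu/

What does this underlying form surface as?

[gikgu]

/d/ after /k/ (velar) → [g]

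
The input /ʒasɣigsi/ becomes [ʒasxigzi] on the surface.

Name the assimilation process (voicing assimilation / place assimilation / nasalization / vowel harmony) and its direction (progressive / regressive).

/ɣ/→[x] /s/→[z].
Each target copies a feature from the preceding segment, so the direction is progressive.

voicing assimilation, progressive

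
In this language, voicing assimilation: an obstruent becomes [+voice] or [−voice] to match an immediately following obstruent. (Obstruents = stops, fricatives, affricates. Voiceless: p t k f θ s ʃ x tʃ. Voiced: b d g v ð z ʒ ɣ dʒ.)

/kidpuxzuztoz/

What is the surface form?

[kitpuɣzustoz]

/d/ before /p/ (voiceless) → [t]
/x/ before /z/ (voiced) → [ɣ]
/z/ before /t/ (voiceless) → [s]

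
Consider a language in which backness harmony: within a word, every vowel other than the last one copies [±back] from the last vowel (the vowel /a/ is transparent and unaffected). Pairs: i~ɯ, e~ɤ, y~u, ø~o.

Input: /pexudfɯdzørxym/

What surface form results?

/u/ harmonizes with /y/ ([-back]) → [y]
/ɯ/ harmonizes with /y/ ([-back]) → [i]

[pexydfidzørxym]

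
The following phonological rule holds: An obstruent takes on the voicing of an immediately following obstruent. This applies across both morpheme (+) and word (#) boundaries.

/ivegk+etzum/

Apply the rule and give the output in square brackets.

/g/ before /k/ (voiceless) → [k]
/t/ before /z/ (voiced) → [d]

[ivekk+edzum]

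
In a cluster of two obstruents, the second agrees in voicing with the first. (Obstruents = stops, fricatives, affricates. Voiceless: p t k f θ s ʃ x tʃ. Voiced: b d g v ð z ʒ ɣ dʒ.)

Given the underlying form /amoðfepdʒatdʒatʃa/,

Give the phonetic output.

[amoðveptʃattʃatʃa]

/f/ after /ð/ (voiced) → [v]
/dʒ/ after /p/ (voiceless) → [tʃ]
/dʒ/ after /t/ (voiceless) → [tʃ]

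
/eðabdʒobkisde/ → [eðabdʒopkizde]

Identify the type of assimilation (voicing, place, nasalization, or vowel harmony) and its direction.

/b/→[p] /s/→[z].
Each target copies a feature from the following segment, so the direction is regressive.

voicing assimilation, regressive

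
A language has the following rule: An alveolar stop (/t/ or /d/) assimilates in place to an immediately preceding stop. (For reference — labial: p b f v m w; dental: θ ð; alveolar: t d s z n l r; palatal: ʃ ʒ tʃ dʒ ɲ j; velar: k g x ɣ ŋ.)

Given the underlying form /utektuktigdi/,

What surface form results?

/t/ after /k/ (velar) → [k]
/t/ after /k/ (velar) → [k]
/d/ after /g/ (velar) → [g]

[utekkukkiggi]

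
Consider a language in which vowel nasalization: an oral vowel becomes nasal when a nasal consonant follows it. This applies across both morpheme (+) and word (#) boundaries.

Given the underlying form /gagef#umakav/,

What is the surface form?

[gagef#ũmakav]

/u/ before nasal /m/ → [ũ]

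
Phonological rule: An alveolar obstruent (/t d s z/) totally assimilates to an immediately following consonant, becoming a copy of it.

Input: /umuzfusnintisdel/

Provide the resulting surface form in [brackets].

/z/ before /f/ → [f] (total assimilation)
/s/ before /n/ → [n] (total assimilation)
/s/ before /d/ → [d] (total assimilation)

[umuffunnintiddel]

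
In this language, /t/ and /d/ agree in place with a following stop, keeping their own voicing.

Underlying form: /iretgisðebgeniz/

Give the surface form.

[irekgisðebgeniz]

/t/ before /g/ (velar) → [k]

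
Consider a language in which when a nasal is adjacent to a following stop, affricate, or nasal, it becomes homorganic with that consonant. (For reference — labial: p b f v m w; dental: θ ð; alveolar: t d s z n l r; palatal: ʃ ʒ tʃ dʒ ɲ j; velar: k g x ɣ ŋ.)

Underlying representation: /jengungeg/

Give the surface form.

/n/ before /g/ (velar) → [ŋ]
/n/ before /g/ (velar) → [ŋ]

[jeŋguŋgeg]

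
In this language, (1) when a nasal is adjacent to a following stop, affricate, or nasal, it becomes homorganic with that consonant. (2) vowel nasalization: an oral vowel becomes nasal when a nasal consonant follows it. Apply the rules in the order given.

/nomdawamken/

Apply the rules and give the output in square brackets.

[nõndawãŋkẽn]

Rule 1: /m/ before /d/ (alveolar) → [n]
Rule 1: /m/ before /k/ (velar) → [ŋ]
After rule 1: nondawaŋken
Rule 2: /o/ before nasal /n/ → [õ]
Rule 2: /a/ before nasal /ŋ/ → [ã]
Rule 2: /e/ before nasal /n/ → [ẽ]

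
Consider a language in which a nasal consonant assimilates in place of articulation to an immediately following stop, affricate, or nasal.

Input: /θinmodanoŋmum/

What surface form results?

/n/ before /m/ (labial) → [m]
/ŋ/ before /m/ (labial) → [m]

[θimmodanommum]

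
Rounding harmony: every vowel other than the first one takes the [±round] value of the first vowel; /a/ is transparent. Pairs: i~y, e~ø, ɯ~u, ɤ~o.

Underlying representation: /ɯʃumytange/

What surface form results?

/u/ harmonizes with /ɯ/ ([-round]) → [ɯ]
/y/ harmonizes with /ɯ/ ([-round]) → [i]

[ɯʃɯmitange]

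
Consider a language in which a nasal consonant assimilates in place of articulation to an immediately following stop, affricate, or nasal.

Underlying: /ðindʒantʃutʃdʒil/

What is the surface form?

/n/ before /dʒ/ (palatal) → [ɲ]
/n/ before /tʃ/ (palatal) → [ɲ]

[ðiɲdʒaɲtʃutʃdʒil]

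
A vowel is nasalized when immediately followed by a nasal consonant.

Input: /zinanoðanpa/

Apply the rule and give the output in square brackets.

/i/ before nasal /n/ → [ĩ]
/a/ before nasal /n/ → [ã]
/a/ before nasal /n/ → [ã]

[zĩnãnoðãnpa]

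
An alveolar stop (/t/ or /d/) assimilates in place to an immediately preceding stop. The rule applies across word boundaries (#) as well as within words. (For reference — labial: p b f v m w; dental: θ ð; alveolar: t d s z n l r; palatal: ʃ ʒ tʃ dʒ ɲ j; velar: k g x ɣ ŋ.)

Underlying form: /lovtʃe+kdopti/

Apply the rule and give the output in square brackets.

/d/ after /k/ (velar) → [g]
/t/ after /p/ (labial) → [p]

[lovtʃe+kgoppi]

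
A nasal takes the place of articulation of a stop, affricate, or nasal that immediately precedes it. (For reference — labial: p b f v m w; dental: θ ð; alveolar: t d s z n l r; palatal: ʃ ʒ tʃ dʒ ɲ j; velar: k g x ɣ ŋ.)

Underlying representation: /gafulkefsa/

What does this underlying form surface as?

[gafulkefsa]

no segment meets the rule's conditions; no change.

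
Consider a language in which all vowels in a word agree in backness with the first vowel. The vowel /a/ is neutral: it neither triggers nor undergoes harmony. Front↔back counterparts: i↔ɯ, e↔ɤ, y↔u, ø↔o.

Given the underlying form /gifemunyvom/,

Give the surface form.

/u/ harmonizes with /i/ ([-back]) → [y]
/o/ harmonizes with /i/ ([-back]) → [ø]

[gifemynyvøm]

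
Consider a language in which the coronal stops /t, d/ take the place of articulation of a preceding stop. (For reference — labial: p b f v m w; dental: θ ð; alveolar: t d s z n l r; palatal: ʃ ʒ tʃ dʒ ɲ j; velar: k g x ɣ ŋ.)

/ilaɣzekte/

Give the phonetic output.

/t/ after /k/ (velar) → [k]

[ilaɣzekke]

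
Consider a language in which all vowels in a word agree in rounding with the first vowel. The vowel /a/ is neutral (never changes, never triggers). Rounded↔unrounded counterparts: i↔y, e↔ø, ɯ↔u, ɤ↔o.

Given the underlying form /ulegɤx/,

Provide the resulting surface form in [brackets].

[uløgox]

/e/ harmonizes with /u/ ([+round]) → [ø]
/ɤ/ harmonizes with /u/ ([+round]) → [o]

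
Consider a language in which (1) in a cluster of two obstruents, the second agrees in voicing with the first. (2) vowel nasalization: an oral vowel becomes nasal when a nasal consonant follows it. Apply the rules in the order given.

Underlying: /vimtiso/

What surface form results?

Rule 1: no segment meets the rule's conditions; no change.
After rule 1: vimtiso
Rule 2: /i/ before nasal /m/ → [ĩ]

[vĩmtiso]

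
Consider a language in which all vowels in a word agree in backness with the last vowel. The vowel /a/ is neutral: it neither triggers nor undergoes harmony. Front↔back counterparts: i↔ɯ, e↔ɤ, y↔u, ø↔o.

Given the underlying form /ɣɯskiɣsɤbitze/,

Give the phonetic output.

/ɯ/ harmonizes with /e/ ([-back]) → [i]
/ɤ/ harmonizes with /e/ ([-back]) → [e]

[ɣiskiɣsebitze]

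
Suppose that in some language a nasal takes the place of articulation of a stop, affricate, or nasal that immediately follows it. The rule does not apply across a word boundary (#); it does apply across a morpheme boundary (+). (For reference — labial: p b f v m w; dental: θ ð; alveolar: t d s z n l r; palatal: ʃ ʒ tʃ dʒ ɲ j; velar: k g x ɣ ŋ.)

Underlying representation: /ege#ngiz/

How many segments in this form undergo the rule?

/n/ before /g/ (velar) → [ŋ]
1 segment changes.

1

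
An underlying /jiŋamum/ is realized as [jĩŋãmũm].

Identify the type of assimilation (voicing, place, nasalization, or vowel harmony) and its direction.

/i/→[ĩ] /a/→[ã] /u/→[ũ].
Each target copies a feature from the following segment, so the direction is regressive.

nasalization, regressive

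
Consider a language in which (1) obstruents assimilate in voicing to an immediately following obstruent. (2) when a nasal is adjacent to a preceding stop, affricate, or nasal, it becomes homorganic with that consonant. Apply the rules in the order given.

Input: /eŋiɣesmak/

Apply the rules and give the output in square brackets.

[eŋiɣesmak]

Rule 1: no segment meets the rule's conditions; no change.
After rule 1: eŋiɣesmak
Rule 2: no segment meets the rule's conditions; no change.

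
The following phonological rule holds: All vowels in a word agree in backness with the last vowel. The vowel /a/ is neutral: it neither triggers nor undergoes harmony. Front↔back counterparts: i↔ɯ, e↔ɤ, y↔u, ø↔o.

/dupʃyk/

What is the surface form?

[dypʃyk]

/u/ harmonizes with /y/ ([-back]) → [y]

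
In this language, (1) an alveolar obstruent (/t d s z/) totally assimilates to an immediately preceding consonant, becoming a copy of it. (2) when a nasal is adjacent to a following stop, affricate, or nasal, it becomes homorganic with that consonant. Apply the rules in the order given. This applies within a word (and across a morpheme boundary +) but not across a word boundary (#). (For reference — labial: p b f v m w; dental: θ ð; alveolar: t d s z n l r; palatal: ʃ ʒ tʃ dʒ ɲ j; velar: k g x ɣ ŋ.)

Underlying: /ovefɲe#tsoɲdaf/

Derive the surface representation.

Rule 1: /s/ after /t/ → [t] (total assimilation)
Rule 1: /d/ after /ɲ/ → [ɲ] (total assimilation)
After rule 1: ovefɲe#ttoɲɲaf
Rule 2: no segment meets the rule's conditions; no change.

[ovefɲe#ttoɲɲaf]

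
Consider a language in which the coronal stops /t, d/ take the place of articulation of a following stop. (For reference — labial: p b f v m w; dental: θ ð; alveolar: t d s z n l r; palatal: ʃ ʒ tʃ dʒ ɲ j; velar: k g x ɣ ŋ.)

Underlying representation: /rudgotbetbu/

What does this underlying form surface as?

/d/ before /g/ (velar) → [g]
/t/ before /b/ (labial) → [p]
/t/ before /b/ (labial) → [p]

[ruggopbepbu]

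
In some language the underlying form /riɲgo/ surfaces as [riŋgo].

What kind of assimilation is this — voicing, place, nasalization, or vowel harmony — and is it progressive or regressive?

/ɲ/→[ŋ].
Each target copies a feature from the following segment, so the direction is regressive.

place assimilation, regressive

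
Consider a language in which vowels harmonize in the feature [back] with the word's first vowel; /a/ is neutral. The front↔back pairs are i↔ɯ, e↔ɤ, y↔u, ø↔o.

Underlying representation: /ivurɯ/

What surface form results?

[ivyri]

/u/ harmonizes with /i/ ([-back]) → [y]
/ɯ/ harmonizes with /i/ ([-back]) → [i]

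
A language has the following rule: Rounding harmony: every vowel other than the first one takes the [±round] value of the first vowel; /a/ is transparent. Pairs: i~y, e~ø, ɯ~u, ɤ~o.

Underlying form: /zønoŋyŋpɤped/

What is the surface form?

[zønoŋyŋpopød]

/ɤ/ harmonizes with /ø/ ([+round]) → [o]
/e/ harmonizes with /ø/ ([+round]) → [ø]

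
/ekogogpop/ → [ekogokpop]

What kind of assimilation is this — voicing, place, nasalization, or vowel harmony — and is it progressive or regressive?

/g/→[k].
Each target copies a feature from the following segment, so the direction is regressive.

voicing assimilation, regressive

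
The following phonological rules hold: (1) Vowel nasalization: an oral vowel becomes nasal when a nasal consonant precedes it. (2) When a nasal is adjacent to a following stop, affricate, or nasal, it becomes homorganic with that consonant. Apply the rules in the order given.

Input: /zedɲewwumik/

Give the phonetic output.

[zedɲẽwwumĩk]

Rule 1: /e/ after nasal /ɲ/ → [ẽ]
Rule 1: /i/ after nasal /m/ → [ĩ]
After rule 1: zedɲẽwwumĩk
Rule 2: no segment meets the rule's conditions; no change.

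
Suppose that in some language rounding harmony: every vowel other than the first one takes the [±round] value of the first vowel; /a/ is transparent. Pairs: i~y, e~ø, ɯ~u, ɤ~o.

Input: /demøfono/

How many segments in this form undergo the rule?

3

/ø/ harmonizes with /e/ ([-round]) → [e]
/o/ harmonizes with /e/ ([-round]) → [ɤ]
/o/ harmonizes with /e/ ([-round]) → [ɤ]
3 segments change.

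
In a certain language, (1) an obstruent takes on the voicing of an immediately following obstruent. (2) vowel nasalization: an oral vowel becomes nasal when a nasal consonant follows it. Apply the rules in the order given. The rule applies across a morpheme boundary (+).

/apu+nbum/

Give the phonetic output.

[apũ+nbũm]

Rule 1: no segment meets the rule's conditions; no change.
After rule 1: apu+nbum
Rule 2: /u/ before nasal /n/ → [ũ]
Rule 2: /u/ before nasal /m/ → [ũ]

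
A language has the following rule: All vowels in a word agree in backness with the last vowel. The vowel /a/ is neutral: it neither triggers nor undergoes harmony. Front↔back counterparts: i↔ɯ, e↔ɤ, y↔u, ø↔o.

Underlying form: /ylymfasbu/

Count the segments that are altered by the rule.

/y/ harmonizes with /u/ ([+back]) → [u]
/y/ harmonizes with /u/ ([+back]) → [u]
2 segments change.

2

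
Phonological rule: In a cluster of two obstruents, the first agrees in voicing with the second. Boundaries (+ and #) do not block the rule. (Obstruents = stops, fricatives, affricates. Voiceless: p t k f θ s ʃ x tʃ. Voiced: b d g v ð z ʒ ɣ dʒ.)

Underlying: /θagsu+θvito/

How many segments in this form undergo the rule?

/g/ before /s/ (voiceless) → [k]
/θ/ before /v/ (voiced) → [ð]
2 segments change.

2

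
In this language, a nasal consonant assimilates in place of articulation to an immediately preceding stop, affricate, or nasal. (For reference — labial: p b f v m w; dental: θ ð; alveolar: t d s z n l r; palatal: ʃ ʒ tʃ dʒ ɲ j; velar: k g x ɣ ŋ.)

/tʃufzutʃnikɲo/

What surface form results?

/n/ after /tʃ/ (palatal) → [ɲ]
/ɲ/ after /k/ (velar) → [ŋ]

[tʃufzutʃɲikŋo]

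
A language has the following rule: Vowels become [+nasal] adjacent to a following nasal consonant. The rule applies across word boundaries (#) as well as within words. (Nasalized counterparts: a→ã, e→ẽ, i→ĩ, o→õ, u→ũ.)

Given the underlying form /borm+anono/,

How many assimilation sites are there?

/a/ before nasal /n/ → [ã]
/o/ before nasal /n/ → [õ]
2 segments change.

2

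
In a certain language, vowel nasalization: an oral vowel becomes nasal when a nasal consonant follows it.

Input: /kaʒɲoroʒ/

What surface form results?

no segment meets the rule's conditions; no change.

[kaʒɲoroʒ]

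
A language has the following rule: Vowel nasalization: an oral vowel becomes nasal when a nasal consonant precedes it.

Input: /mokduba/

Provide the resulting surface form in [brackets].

/o/ after nasal /m/ → [õ]

[mõkduba]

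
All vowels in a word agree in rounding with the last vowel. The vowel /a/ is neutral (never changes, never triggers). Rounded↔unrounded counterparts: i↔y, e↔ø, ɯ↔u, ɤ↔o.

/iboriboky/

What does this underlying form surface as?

/i/ harmonizes with /y/ ([+round]) → [y]
/i/ harmonizes with /y/ ([+round]) → [y]

[yboryboky]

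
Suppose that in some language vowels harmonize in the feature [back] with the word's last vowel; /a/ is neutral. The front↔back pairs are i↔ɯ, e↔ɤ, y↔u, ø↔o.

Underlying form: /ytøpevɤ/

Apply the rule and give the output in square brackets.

/y/ harmonizes with /ɤ/ ([+back]) → [u]
/ø/ harmonizes with /ɤ/ ([+back]) → [o]
/e/ harmonizes with /ɤ/ ([+back]) → [ɤ]

[utopɤvɤ]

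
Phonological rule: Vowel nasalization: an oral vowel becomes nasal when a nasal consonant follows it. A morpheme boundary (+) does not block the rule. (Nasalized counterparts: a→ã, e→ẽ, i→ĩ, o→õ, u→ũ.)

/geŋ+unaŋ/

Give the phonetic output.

[gẽŋ+ũnãŋ]

/e/ before nasal /ŋ/ → [ẽ]
/u/ before nasal /n/ → [ũ]
/a/ before nasal /ŋ/ → [ã]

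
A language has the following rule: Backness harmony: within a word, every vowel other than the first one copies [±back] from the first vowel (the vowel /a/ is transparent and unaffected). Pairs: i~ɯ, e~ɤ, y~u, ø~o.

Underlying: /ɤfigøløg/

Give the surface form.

[ɤfɯgolog]

/i/ harmonizes with /ɤ/ ([+back]) → [ɯ]
/ø/ harmonizes with /ɤ/ ([+back]) → [o]
/ø/ harmonizes with /ɤ/ ([+back]) → [o]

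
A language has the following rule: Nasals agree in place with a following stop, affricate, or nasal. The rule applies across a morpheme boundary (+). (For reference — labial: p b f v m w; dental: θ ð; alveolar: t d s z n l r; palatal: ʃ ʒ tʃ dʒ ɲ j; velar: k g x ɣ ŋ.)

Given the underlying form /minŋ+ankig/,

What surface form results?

[miŋŋ+aŋkig]

/n/ before /ŋ/ (velar) → [ŋ]
/n/ before /k/ (velar) → [ŋ]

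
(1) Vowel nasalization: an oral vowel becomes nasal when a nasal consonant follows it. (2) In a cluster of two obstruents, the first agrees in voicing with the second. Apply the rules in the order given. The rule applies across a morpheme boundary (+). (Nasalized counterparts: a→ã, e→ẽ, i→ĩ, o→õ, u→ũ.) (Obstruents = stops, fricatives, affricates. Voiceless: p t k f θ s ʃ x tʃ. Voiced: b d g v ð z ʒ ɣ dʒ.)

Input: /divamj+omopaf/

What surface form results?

[divãmj+õmopaf]

Rule 1: /a/ before nasal /m/ → [ã]
Rule 1: /o/ before nasal /m/ → [õ]
After rule 1: divãmj+õmopaf
Rule 2: no segment meets the rule's conditions; no change.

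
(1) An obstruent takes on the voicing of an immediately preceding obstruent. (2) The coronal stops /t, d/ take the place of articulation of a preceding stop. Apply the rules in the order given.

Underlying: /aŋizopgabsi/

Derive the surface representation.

[aŋizopkabzi]

Rule 1: /g/ after /p/ (voiceless) → [k]
Rule 1: /s/ after /b/ (voiced) → [z]
After rule 1: aŋizopkabzi
Rule 2: no segment meets the rule's conditions; no change.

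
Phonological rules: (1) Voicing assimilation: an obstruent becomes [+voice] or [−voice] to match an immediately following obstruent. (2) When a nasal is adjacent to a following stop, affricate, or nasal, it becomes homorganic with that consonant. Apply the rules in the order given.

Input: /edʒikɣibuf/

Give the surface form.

[edʒigɣibuf]

Rule 1: /k/ before /ɣ/ (voiced) → [g]
After rule 1: edʒigɣibuf
Rule 2: no segment meets the rule's conditions; no change.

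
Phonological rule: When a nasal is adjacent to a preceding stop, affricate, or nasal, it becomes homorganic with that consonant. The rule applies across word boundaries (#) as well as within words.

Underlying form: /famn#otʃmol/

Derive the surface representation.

/n/ after /m/ (labial) → [m]
/m/ after /tʃ/ (palatal) → [ɲ]

[famm#otʃɲol]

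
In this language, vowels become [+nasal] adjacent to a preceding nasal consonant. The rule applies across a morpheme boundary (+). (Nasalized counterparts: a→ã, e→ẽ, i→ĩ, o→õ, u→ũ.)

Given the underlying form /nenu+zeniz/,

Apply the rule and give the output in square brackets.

/e/ after nasal /n/ → [ẽ]
/u/ after nasal /n/ → [ũ]
/i/ after nasal /n/ → [ĩ]

[nẽnũ+zenĩz]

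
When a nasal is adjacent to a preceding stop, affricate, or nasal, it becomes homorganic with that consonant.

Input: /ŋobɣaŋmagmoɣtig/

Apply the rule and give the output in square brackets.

[ŋobɣaŋŋagŋoɣtig]

/m/ after /ŋ/ (velar) → [ŋ]
/m/ after /g/ (velar) → [ŋ]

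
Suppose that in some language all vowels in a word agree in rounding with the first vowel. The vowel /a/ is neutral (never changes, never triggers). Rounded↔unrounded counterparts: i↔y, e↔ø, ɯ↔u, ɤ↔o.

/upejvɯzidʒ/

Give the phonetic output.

[upøjvuzydʒ]

/e/ harmonizes with /u/ ([+round]) → [ø]
/ɯ/ harmonizes with /u/ ([+round]) → [u]
/i/ harmonizes with /u/ ([+round]) → [y]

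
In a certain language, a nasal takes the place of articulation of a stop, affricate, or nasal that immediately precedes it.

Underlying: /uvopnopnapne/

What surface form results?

/n/ after /p/ (labial) → [m]
/n/ after /p/ (labial) → [m]
/n/ after /p/ (labial) → [m]

[uvopmopmapme]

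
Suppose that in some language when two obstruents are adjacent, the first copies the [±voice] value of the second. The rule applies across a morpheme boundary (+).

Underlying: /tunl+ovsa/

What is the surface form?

[tunl+ofsa]

/v/ before /s/ (voiceless) → [f]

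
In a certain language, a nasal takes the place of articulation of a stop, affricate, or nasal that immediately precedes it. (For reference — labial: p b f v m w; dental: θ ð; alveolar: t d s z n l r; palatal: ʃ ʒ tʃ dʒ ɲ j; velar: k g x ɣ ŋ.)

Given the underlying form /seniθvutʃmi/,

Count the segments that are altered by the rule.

/m/ after /tʃ/ (palatal) → [ɲ]
1 segment changes.

1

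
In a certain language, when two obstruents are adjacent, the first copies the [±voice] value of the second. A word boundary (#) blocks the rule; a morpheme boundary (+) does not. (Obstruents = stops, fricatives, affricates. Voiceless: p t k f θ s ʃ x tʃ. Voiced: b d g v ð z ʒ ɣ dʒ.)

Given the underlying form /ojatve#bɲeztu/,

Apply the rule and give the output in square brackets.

[ojadve#bɲestu]

/t/ before /v/ (voiced) → [d]
/z/ before /t/ (voiceless) → [s]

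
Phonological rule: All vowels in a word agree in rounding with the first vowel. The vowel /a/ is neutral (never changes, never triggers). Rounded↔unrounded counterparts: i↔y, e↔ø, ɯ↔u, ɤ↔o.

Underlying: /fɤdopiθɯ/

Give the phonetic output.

/o/ harmonizes with /ɤ/ ([-round]) → [ɤ]

[fɤdɤpiθɯ]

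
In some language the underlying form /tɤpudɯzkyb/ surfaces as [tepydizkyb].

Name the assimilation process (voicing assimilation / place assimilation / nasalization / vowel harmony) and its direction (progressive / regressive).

vowel harmony, regressive

/ɤ/→[e] /u/→[y] /ɯ/→[i].
Vowels agree with the last vowel, so the harmony is regressive.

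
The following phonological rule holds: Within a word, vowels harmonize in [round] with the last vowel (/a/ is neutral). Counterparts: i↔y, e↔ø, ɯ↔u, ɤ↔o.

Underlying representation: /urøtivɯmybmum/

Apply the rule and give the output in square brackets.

/i/ harmonizes with /u/ ([+round]) → [y]
/ɯ/ harmonizes with /u/ ([+round]) → [u]

[urøtyvumybmum]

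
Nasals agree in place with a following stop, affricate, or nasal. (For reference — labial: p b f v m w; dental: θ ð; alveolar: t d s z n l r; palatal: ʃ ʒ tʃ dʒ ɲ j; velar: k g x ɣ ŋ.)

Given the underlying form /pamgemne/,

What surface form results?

[paŋgenne]

/m/ before /g/ (velar) → [ŋ]
/m/ before /n/ (alveolar) → [n]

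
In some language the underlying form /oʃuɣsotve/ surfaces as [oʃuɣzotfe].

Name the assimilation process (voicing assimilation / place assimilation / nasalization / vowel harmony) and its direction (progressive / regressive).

/s/→[z] /v/→[f].
Each target copies a feature from the preceding segment, so the direction is progressive.

voicing assimilation, progressive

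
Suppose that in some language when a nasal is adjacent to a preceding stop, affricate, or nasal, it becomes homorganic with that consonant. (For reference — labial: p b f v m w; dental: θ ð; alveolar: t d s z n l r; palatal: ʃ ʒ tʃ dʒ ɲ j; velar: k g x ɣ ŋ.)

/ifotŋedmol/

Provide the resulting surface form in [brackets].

[ifotnednol]

/ŋ/ after /t/ (alveolar) → [n]
/m/ after /d/ (alveolar) → [n]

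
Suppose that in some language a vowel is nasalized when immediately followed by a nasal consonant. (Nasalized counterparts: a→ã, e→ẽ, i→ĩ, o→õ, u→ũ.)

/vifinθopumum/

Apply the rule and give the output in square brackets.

[vifĩnθopũmũm]

/i/ before nasal /n/ → [ĩ]
/u/ before nasal /m/ → [ũ]
/u/ before nasal /m/ → [ũ]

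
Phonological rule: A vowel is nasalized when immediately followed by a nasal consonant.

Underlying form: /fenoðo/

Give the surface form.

[fẽnoðo]

/e/ before nasal /n/ → [ẽ]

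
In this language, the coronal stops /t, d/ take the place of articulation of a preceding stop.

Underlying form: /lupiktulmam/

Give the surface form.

[lupikkulmam]

/t/ after /k/ (velar) → [k]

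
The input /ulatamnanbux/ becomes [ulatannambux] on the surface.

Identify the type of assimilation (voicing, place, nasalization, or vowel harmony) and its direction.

/m/→[n] /n/→[m].
Each target copies a feature from the following segment, so the direction is regressive.

place assimilation, regressive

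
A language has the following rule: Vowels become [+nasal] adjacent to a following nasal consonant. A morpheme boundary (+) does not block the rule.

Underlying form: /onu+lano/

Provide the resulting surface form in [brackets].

[õnu+lãno]

/o/ before nasal /n/ → [õ]
/a/ before nasal /n/ → [ã]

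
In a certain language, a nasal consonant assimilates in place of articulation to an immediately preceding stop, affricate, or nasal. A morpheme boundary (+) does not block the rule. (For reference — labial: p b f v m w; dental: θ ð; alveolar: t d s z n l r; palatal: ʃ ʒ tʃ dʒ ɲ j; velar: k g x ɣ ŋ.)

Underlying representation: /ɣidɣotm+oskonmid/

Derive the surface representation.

/m/ after /t/ (alveolar) → [n]
/m/ after /n/ (alveolar) → [n]

[ɣidɣotn+oskonnid]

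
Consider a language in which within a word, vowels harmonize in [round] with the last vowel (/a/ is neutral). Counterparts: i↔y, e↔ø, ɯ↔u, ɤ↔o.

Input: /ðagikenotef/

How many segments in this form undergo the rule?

/o/ harmonizes with /e/ ([-round]) → [ɤ]
1 segment changes.

1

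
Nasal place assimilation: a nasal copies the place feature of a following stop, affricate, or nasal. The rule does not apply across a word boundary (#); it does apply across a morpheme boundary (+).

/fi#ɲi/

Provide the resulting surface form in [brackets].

[fi#ɲi]

no segment meets the rule's conditions; no change.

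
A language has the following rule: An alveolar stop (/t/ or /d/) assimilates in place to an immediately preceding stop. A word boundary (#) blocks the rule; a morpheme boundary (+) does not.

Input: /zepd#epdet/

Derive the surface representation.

/d/ after /p/ (labial) → [b]
/d/ after /p/ (labial) → [b]

[zepb#epbet]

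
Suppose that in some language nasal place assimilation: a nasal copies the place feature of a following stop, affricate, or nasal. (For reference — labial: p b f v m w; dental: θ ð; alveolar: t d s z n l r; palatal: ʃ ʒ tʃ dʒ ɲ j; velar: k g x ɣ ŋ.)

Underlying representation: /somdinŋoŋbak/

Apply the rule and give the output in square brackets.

[sondiŋŋombak]

/m/ before /d/ (alveolar) → [n]
/n/ before /ŋ/ (velar) → [ŋ]
/ŋ/ before /b/ (labial) → [m]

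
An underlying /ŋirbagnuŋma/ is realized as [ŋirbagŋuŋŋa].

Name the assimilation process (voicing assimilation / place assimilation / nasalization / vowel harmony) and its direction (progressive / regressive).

/n/→[ŋ] /m/→[ŋ].
Each target copies a feature from the preceding segment, so the direction is progressive.

place assimilation, progressive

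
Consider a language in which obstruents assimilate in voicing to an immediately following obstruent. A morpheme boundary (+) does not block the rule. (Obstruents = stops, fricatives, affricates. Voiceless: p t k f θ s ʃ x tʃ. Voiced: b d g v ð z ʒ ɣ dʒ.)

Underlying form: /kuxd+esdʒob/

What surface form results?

/x/ before /d/ (voiced) → [ɣ]
/s/ before /dʒ/ (voiced) → [z]

[kuɣd+ezdʒob]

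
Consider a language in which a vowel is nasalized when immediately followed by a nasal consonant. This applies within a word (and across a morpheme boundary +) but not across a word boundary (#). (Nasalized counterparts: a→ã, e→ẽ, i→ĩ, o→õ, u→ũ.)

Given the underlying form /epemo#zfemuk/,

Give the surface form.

/e/ before nasal /m/ → [ẽ]
/e/ before nasal /m/ → [ẽ]

[epẽmo#zfẽmuk]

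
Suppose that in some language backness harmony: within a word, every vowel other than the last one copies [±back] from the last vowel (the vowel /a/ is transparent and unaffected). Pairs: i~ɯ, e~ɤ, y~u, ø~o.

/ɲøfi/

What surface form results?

[ɲøfi]

no segment meets the rule's conditions; no change.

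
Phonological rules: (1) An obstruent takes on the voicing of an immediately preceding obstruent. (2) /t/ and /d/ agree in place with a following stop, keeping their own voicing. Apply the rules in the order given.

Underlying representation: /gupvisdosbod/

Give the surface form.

Rule 1: /v/ after /p/ (voiceless) → [f]
Rule 1: /d/ after /s/ (voiceless) → [t]
Rule 1: /b/ after /s/ (voiceless) → [p]
After rule 1: gupfistospod
Rule 2: no segment meets the rule's conditions; no change.

[gupfistospod]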